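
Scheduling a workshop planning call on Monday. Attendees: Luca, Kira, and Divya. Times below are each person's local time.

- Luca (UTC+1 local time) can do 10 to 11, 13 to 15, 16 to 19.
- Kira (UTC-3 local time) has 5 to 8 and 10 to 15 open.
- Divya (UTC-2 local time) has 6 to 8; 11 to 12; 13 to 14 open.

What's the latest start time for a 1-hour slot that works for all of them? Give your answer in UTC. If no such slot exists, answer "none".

Luca in UTC: 09:00-10:00, 12:00-14:00, 15:00-18:00 (subtract 1h to convert from UTC+1).
Kira in UTC: 08:00-11:00, 13:00-18:00 (add 3h to convert from UTC-3).
Divya in UTC: 08:00-10:00, 13:00-14:00, 15:00-16:00 (add 2h to convert from UTC-2).
Luca ∩ Kira: 09:00-10:00, 13:00-14:00, 15:00-18:00.
Luca ∩ Kira ∩ Divya: 09:00-10:00, 13:00-14:00, 15:00-16:00.
The last common window of at least 60 minutes is 15:00-16:00; a 60-minute meeting can start as late as 15:00 and still end by 16:00.

15:00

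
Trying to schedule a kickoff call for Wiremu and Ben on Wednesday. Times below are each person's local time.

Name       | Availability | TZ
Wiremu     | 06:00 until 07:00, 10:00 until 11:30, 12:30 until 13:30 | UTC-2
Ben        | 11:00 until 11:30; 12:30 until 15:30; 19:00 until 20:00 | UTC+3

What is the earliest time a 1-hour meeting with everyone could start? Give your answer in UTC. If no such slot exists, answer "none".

none

Wiremu in UTC: 08:00-09:00, 12:00-13:30, 14:30-15:30 (add 2h to convert from UTC-2).
Ben in UTC: 08:00-08:30, 09:30-12:30, 16:00-17:00 (subtract 3h to convert from UTC+3).
Wiremu ∩ Ben: 08:00-08:30, 12:00-12:30.
So the common availability across everyone is 08:00-08:30, 12:00-12:30.
No common window is at least 60 minutes long.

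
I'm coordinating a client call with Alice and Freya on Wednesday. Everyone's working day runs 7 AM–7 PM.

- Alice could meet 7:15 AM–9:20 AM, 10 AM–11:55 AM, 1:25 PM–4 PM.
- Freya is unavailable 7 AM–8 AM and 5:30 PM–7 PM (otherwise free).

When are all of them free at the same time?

08:00-09:20, 10:00-11:55, 13:25-16:00

Alice free: 07:15-09:20, 10:00-11:55, 13:25-16:00.
Freya free: 08:00-17:30 (invert busy blocks within the working day).
Alice ∩ Freya: 08:00-09:20, 10:00-11:55, 13:25-16:00.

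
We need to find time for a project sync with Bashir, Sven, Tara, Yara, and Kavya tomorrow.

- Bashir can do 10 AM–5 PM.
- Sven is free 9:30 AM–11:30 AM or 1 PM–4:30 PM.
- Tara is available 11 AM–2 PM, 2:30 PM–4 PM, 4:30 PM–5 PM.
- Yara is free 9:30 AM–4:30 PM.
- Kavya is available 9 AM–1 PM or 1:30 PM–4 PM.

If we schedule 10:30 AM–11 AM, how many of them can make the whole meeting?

Bashir, Sven, Yara, and Kavya can make the full 10:30-11:00 slot — that's 4.

4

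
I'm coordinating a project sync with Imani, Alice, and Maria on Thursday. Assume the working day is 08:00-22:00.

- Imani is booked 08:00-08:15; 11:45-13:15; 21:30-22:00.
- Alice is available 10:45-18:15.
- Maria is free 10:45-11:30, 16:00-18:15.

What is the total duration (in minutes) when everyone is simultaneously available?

Imani free: 08:15-11:45, 13:15-21:30 (invert busy blocks within the working day).
Alice free: 10:45-18:15.
Maria free: 10:45-11:30, 16:00-18:15.
Imani ∩ Alice: 10:45-11:45, 13:15-18:15.
Imani ∩ Alice ∩ Maria: 10:45-11:30, 16:00-18:15.
Summing the common windows: 45 + 135 = 180 minutes.

180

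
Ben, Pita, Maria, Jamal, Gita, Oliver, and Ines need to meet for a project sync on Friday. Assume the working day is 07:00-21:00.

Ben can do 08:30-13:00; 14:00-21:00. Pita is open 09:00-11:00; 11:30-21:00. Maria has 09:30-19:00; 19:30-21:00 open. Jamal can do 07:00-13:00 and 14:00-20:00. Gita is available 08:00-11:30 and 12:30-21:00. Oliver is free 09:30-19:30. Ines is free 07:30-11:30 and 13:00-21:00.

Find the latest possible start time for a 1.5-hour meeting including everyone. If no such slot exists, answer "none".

Ben ∩ Pita: 09:00-11:00, 11:30-13:00, 14:00-21:00.
Ben ∩ Pita ∩ Maria: 09:30-11:00, 11:30-13:00, 14:00-19:00, 19:30-21:00.
Ben ∩ Pita ∩ Maria ∩ Jamal: 09:30-11:00, 11:30-13:00, 14:00-19:00, 19:30-20:00.
Ben ∩ Pita ∩ Maria ∩ Jamal ∩ Gita: 09:30-11:00, 12:30-13:00, 14:00-19:00, 19:30-20:00.
Ben ∩ Pita ∩ Maria ∩ Jamal ∩ Gita ∩ Oliver: 09:30-11:00, 12:30-13:00, 14:00-19:00.
Ben ∩ Pita ∩ Maria ∩ Jamal ∩ Gita ∩ Oliver ∩ Ines: 09:30-11:00, 14:00-19:00.
Those are the intersection windows.
The last common window of at least 90 minutes is 14:00-19:00; a 90-minute meeting can start as late as 17:30 and still end by 19:00.

17:30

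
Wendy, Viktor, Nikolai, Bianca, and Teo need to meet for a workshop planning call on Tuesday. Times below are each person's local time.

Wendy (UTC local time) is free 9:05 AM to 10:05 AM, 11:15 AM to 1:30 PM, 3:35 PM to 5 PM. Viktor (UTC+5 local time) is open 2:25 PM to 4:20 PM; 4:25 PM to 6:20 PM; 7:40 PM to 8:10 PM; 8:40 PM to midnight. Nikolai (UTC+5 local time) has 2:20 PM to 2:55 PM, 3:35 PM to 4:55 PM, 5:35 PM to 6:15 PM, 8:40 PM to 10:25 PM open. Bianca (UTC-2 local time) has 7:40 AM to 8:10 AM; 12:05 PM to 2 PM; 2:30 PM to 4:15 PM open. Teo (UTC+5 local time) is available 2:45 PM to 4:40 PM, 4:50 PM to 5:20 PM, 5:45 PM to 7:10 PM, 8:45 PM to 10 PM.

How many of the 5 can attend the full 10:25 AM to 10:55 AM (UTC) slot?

Wendy in UTC: 09:05-10:05, 11:15-13:30, 15:35-17:00.
Viktor in UTC: 09:25-11:20, 11:25-13:20, 14:40-15:10, 15:40-19:00 (subtract 5h to convert from UTC+5).
Nikolai in UTC: 09:20-09:55, 10:35-11:55, 12:35-13:15, 15:40-17:25 (subtract 5h to convert from UTC+5).
Bianca in UTC: 09:40-10:10, 14:05-16:00, 16:30-18:15 (add 2h to convert from UTC-2).
Teo in UTC: 09:45-11:40, 11:50-12:20, 12:45-14:10, 15:45-17:00 (subtract 5h to convert from UTC+5).
Viktor and Teo can make the full 10:25-10:55 slot — that's 2.

2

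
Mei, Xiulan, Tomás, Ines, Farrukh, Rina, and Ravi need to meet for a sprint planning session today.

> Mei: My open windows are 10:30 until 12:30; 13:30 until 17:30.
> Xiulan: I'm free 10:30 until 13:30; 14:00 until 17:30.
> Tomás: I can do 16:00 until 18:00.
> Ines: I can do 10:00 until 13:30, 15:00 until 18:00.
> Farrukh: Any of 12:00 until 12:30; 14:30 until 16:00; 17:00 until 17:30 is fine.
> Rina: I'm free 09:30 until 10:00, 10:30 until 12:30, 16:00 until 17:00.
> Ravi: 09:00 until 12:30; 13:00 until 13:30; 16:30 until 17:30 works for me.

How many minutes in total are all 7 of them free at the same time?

Mei ∩ Xiulan: 10:30-12:30, 14:00-17:30.
Mei ∩ Xiulan ∩ Tomás: 16:00-17:30.
Mei ∩ Xiulan ∩ Tomás ∩ Ines: 16:00-17:30.
Mei ∩ Xiulan ∩ Tomás ∩ Ines ∩ Farrukh: 17:00-17:30.
Mei ∩ Xiulan ∩ Tomás ∩ Ines ∩ Farrukh ∩ Rina: ∅.
Mei ∩ Xiulan ∩ Tomás ∩ Ines ∩ Farrukh ∩ Rina ∩ Ravi: ∅.
There is no time when everyone is free.
There is no common window, so the total is 0 minutes.

0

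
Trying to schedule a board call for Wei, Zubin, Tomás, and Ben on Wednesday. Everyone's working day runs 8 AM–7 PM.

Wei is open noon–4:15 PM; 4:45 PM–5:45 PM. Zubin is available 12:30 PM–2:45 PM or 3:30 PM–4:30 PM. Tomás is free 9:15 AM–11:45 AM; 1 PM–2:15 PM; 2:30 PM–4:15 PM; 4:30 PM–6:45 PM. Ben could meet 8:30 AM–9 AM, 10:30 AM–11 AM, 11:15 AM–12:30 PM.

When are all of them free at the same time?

none

Wei ∩ Zubin: 12:30-14:45, 15:30-16:15.
Wei ∩ Zubin ∩ Tomás: 13:00-14:15, 14:30-14:45, 15:30-16:15.
Wei ∩ Zubin ∩ Tomás ∩ Ben: ∅.
There is no time when everyone is free.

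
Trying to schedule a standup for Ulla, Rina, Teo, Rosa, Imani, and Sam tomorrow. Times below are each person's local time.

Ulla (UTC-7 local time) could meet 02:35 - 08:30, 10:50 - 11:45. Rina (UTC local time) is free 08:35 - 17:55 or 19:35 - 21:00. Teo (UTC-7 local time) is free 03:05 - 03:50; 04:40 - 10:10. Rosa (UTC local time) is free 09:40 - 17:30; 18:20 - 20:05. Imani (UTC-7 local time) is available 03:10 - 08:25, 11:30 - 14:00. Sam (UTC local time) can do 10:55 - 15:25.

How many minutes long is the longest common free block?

225

Ulla in UTC: 09:35-15:30, 17:50-18:45 (add 7h to convert from UTC-7).
Rina in UTC: 08:35-17:55, 19:35-21:00.
Teo in UTC: 10:05-10:50, 11:40-17:10 (add 7h to convert from UTC-7).
Rosa in UTC: 09:40-17:30, 18:20-20:05.
Imani in UTC: 10:10-15:25, 18:30-21:00 (add 7h to convert from UTC-7).
Sam in UTC: 10:55-15:25.
Ulla ∩ Rina: 09:35-15:30, 17:50-17:55.
Ulla ∩ Rina ∩ Teo: 10:05-10:50, 11:40-15:30.
Ulla ∩ Rina ∩ Teo ∩ Rosa: 10:05-10:50, 11:40-15:30.
Ulla ∩ Rina ∩ Teo ∩ Rosa ∩ Imani: 10:10-10:50, 11:40-15:25.
Ulla ∩ Rina ∩ Teo ∩ Rosa ∩ Imani ∩ Sam: 11:40-15:25.
The longest is 11:40-15:25 at 225 minutes.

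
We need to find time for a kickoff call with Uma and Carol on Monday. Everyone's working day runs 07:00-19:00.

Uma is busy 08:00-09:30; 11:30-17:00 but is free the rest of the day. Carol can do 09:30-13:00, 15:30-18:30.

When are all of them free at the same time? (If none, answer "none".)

Uma free: 07:00-08:00, 09:30-11:30, 17:00-19:00 (invert busy blocks within the working day).
Carol free: 09:30-13:00, 15:30-18:30.
Uma ∩ Carol: 09:30-11:30, 17:00-18:30.

09:30-11:30, 17:00-18:30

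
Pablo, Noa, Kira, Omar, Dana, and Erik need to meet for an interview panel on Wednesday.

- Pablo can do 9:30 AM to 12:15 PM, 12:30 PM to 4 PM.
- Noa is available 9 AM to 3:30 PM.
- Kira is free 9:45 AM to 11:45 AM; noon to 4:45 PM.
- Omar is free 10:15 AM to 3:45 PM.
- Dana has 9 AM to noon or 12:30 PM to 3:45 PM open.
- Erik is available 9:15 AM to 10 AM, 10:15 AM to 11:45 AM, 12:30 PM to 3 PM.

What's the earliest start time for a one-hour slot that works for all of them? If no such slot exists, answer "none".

Pablo ∩ Noa: 09:30-12:15, 12:30-15:30.
Pablo ∩ Noa ∩ Kira: 09:45-11:45, 12:00-12:15, 12:30-15:30.
Pablo ∩ Noa ∩ Kira ∩ Omar: 10:15-11:45, 12:00-12:15, 12:30-15:30.
Pablo ∩ Noa ∩ Kira ∩ Omar ∩ Dana: 10:15-11:45, 12:30-15:30.
Pablo ∩ Noa ∩ Kira ∩ Omar ∩ Dana ∩ Erik: 10:15-11:45, 12:30-15:00.
The first common window of at least 60 minutes is 10:15-11:45, so the earliest start is 10:15.

10:15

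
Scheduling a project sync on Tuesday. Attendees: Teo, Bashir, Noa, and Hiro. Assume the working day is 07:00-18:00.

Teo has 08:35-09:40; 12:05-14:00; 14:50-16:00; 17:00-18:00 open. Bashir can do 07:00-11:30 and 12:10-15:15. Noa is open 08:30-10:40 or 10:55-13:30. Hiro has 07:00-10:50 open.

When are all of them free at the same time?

Teo ∩ Bashir: 08:35-09:40, 12:10-14:00, 14:50-15:15.
Teo ∩ Bashir ∩ Noa: 08:35-09:40, 12:10-13:30.
Teo ∩ Bashir ∩ Noa ∩ Hiro: 08:35-09:40.
So the common availability across everyone is 08:35-09:40.

08:35-09:40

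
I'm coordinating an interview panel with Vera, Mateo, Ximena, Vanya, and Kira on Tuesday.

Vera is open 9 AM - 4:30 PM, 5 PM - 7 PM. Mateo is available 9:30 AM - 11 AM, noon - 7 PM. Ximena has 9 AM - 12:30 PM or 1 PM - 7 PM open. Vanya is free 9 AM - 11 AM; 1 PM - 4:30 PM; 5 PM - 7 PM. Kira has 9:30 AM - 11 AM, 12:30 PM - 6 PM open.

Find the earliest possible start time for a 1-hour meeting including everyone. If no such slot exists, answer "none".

Vera ∩ Mateo: 09:30-11:00, 12:00-16:30, 17:00-19:00.
Vera ∩ Mateo ∩ Ximena: 09:30-11:00, 12:00-12:30, 13:00-16:30, 17:00-19:00.
Vera ∩ Mateo ∩ Ximena ∩ Vanya: 09:30-11:00, 13:00-16:30, 17:00-19:00.
Vera ∩ Mateo ∩ Ximena ∩ Vanya ∩ Kira: 09:30-11:00, 13:00-16:30, 17:00-18:00.
Those are the intersection windows.
The first common window of at least 60 minutes is 09:30-11:00, so the earliest start is 09:30.

09:30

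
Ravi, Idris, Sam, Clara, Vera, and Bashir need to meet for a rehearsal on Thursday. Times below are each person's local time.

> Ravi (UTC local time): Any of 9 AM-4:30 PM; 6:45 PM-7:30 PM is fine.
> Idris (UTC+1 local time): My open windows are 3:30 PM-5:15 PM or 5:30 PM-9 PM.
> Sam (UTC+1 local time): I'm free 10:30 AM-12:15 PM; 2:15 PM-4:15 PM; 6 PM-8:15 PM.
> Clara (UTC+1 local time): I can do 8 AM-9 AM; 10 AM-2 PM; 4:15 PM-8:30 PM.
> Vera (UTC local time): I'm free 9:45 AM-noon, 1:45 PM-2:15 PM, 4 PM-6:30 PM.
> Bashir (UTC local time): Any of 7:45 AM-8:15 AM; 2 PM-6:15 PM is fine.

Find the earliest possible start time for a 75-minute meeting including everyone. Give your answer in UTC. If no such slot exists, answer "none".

none

Ravi in UTC: 09:00-16:30, 18:45-19:30.
Idris in UTC: 14:30-16:15, 16:30-20:00 (subtract 1h to convert from UTC+1).
Sam in UTC: 09:30-11:15, 13:15-15:15, 17:00-19:15 (subtract 1h to convert from UTC+1).
Clara in UTC: 07:00-08:00, 09:00-13:00, 15:15-19:30 (subtract 1h to convert from UTC+1).
Vera in UTC: 09:45-12:00, 13:45-14:15, 16:00-18:30.
Bashir in UTC: 07:45-08:15, 14:00-18:15.
Ravi ∩ Idris: 14:30-16:15, 18:45-19:30.
Ravi ∩ Idris ∩ Sam: 14:30-15:15, 18:45-19:15.
Ravi ∩ Idris ∩ Sam ∩ Clara: 18:45-19:15.
Ravi ∩ Idris ∩ Sam ∩ Clara ∩ Vera: ∅.
Ravi ∩ Idris ∩ Sam ∩ Clara ∩ Vera ∩ Bashir: ∅.
There is no time when everyone is free.
No common window is at least 75 minutes long.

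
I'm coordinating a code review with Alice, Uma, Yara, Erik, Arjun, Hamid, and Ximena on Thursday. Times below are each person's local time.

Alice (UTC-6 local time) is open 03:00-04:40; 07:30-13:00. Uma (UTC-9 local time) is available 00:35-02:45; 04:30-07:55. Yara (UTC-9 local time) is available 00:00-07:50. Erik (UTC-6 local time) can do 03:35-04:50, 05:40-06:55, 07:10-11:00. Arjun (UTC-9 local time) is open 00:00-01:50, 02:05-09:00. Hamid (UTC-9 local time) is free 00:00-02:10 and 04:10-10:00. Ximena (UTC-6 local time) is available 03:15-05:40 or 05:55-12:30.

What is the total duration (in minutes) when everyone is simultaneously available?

265

Alice in UTC: 09:00-10:40, 13:30-19:00 (add 6h to convert from UTC-6).
Uma in UTC: 09:35-11:45, 13:30-16:55 (add 9h to convert from UTC-9).
Yara in UTC: 09:00-16:50 (add 9h to convert from UTC-9).
Erik in UTC: 09:35-10:50, 11:40-12:55, 13:10-17:00 (add 6h to convert from UTC-6).
Arjun in UTC: 09:00-10:50, 11:05-18:00 (add 9h to convert from UTC-9).
Hamid in UTC: 09:00-11:10, 13:10-19:00 (add 9h to convert from UTC-9).
Ximena in UTC: 09:15-11:40, 11:55-18:30 (add 6h to convert from UTC-6).
Alice ∩ Uma: 09:35-10:40, 13:30-16:55.
Alice ∩ Uma ∩ Yara: 09:35-10:40, 13:30-16:50.
Alice ∩ Uma ∩ Yara ∩ Erik: 09:35-10:40, 13:30-16:50.
Alice ∩ Uma ∩ Yara ∩ Erik ∩ Arjun: 09:35-10:40, 13:30-16:50.
Alice ∩ Uma ∩ Yara ∩ Erik ∩ Arjun ∩ Hamid: 09:35-10:40, 13:30-16:50.
Alice ∩ Uma ∩ Yara ∩ Erik ∩ Arjun ∩ Hamid ∩ Ximena: 09:35-10:40, 13:30-16:50.
Summing the common windows: 65 + 200 = 265 minutes.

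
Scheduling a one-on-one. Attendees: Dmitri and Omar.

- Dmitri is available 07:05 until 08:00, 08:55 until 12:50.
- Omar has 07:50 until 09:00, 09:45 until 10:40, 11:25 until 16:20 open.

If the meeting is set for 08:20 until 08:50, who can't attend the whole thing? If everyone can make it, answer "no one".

Dmitri

Dmitri: not fully free for 08:20-08:50. Omar: free for 08:20-08:50.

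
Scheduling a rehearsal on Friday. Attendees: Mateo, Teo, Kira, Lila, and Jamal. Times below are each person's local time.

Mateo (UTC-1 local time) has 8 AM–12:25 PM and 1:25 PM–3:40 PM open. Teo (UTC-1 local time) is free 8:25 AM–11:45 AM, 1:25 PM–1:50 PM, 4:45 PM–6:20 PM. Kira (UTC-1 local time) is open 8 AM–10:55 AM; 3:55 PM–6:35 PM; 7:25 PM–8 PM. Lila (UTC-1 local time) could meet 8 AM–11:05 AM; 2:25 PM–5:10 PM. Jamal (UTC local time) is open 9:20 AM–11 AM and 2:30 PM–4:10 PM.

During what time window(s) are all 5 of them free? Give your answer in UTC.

09:25-11:00

Mateo in UTC: 09:00-13:25, 14:25-16:40 (add 1h to convert from UTC-1).
Teo in UTC: 09:25-12:45, 14:25-14:50, 17:45-19:20 (add 1h to convert from UTC-1).
Kira in UTC: 09:00-11:55, 16:55-19:35, 20:25-21:00 (add 1h to convert from UTC-1).
Lila in UTC: 09:00-12:05, 15:25-18:10 (add 1h to convert from UTC-1).
Jamal in UTC: 09:20-11:00, 14:30-16:10.
Mateo ∩ Teo: 09:25-12:45, 14:25-14:50.
Mateo ∩ Teo ∩ Kira: 09:25-11:55.
Mateo ∩ Teo ∩ Kira ∩ Lila: 09:25-11:55.
Mateo ∩ Teo ∩ Kira ∩ Lila ∩ Jamal: 09:25-11:00.
Those are the intersection windows.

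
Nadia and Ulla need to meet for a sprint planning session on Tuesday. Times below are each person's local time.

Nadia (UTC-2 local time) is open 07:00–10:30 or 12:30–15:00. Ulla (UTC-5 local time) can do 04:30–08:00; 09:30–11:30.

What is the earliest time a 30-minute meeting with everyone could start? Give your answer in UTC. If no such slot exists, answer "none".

09:30

Nadia in UTC: 09:00-12:30, 14:30-17:00 (add 2h to convert from UTC-2).
Ulla in UTC: 09:30-13:00, 14:30-16:30 (add 5h to convert from UTC-5).
Nadia ∩ Ulla: 09:30-12:30, 14:30-16:30.
Those are the intersection windows.
The first common window of at least 30 minutes is 09:30-12:30, so the earliest start is 09:30.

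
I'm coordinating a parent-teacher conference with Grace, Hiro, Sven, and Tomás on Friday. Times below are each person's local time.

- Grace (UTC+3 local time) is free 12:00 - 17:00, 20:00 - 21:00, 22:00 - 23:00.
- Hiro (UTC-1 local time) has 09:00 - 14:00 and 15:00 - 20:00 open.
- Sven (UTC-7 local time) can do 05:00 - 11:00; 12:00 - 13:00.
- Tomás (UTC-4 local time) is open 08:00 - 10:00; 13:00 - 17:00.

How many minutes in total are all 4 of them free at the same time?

240

Grace in UTC: 09:00-14:00, 17:00-18:00, 19:00-20:00 (subtract 3h to convert from UTC+3).
Hiro in UTC: 10:00-15:00, 16:00-21:00 (add 1h to convert from UTC-1).
Sven in UTC: 12:00-18:00, 19:00-20:00 (add 7h to convert from UTC-7).
Tomás in UTC: 12:00-14:00, 17:00-21:00 (add 4h to convert from UTC-4).
Grace ∩ Hiro: 10:00-14:00, 17:00-18:00, 19:00-20:00.
Grace ∩ Hiro ∩ Sven: 12:00-14:00, 17:00-18:00, 19:00-20:00.
Grace ∩ Hiro ∩ Sven ∩ Tomás: 12:00-14:00, 17:00-18:00, 19:00-20:00.
Summing the common windows: 120 + 60 + 60 = 240 minutes.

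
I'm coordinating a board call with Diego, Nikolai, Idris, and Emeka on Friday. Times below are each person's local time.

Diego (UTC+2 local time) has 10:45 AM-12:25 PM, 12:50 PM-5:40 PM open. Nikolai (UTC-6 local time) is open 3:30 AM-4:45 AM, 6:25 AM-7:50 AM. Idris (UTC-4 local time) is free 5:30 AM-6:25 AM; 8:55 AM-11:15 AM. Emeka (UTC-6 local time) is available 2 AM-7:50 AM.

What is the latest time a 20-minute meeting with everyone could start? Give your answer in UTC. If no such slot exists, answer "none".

Diego in UTC: 08:45-10:25, 10:50-15:40 (subtract 2h to convert from UTC+2).
Nikolai in UTC: 09:30-10:45, 12:25-13:50 (add 6h to convert from UTC-6).
Idris in UTC: 09:30-10:25, 12:55-15:15 (add 4h to convert from UTC-4).
Emeka in UTC: 08:00-13:50 (add 6h to convert from UTC-6).
Diego ∩ Nikolai: 09:30-10:25, 12:25-13:50.
Diego ∩ Nikolai ∩ Idris: 09:30-10:25, 12:55-13:50.
Diego ∩ Nikolai ∩ Idris ∩ Emeka: 09:30-10:25, 12:55-13:50.
The last common window of at least 20 minutes is 12:55-13:50; a 20-minute meeting can start as late as 13:30 and still end by 13:50.

13:30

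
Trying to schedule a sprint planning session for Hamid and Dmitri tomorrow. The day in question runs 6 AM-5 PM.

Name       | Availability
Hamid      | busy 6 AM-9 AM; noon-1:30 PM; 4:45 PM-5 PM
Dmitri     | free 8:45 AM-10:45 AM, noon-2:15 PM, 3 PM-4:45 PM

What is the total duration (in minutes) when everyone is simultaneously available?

Hamid free: 09:00-12:00, 13:30-16:45 (invert busy blocks within the working day).
Dmitri free: 08:45-10:45, 12:00-14:15, 15:00-16:45.
Hamid ∩ Dmitri: 09:00-10:45, 13:30-14:15, 15:00-16:45.
Those are the intersection windows.
Summing the common windows: 105 + 45 + 105 = 255 minutes.

255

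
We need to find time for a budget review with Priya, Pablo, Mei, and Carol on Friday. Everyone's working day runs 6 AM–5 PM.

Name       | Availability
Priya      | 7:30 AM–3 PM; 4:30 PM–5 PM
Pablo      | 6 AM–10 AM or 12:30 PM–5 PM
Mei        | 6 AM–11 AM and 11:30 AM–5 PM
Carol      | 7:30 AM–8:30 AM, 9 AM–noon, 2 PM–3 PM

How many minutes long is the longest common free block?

60

Priya ∩ Pablo: 07:30-10:00, 12:30-15:00, 16:30-17:00.
Priya ∩ Pablo ∩ Mei: 07:30-10:00, 12:30-15:00, 16:30-17:00.
Priya ∩ Pablo ∩ Mei ∩ Carol: 07:30-08:30, 09:00-10:00, 14:00-15:00.
The longest is 07:30-08:30 at 60 minutes.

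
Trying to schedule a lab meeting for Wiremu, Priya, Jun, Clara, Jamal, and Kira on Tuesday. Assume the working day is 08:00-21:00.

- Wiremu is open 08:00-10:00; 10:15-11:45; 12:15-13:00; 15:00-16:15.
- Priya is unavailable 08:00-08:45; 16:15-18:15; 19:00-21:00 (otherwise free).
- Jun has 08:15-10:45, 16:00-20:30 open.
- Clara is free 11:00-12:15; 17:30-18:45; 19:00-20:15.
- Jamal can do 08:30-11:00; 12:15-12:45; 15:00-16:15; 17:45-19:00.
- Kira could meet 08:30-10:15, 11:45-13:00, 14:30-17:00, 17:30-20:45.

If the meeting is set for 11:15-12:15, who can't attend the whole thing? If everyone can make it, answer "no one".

Wiremu free: 08:00-10:00, 10:15-11:45, 12:15-13:00, 15:00-16:15.
Priya free: 08:45-16:15, 18:15-19:00 (invert busy blocks within the working day).
Jun free: 08:15-10:45, 16:00-20:30.
Clara free: 11:00-12:15, 17:30-18:45, 19:00-20:15.
Jamal free: 08:30-11:00, 12:15-12:45, 15:00-16:15, 17:45-19:00.
Kira free: 08:30-10:15, 11:45-13:00, 14:30-17:00, 17:30-20:45.
Wiremu: not fully free for 11:15-12:15. Priya: free for 11:15-12:15. Jun: not fully free for 11:15-12:15. Clara: free for 11:15-12:15. Jamal: not fully free for 11:15-12:15. Kira: not fully free for 11:15-12:15.

Jamal, Jun, Kira, Wiremu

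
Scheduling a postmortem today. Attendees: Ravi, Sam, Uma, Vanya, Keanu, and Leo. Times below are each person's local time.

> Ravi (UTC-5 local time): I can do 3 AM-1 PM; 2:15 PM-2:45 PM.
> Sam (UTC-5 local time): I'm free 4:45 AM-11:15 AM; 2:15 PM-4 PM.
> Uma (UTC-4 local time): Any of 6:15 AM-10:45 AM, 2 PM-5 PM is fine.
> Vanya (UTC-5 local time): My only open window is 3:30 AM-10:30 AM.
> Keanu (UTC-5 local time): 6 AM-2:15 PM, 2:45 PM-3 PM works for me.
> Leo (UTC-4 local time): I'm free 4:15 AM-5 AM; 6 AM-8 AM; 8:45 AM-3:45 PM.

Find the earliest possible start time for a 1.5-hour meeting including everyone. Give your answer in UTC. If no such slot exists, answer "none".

12:45

Ravi in UTC: 08:00-18:00, 19:15-19:45 (add 5h to convert from UTC-5).
Sam in UTC: 09:45-16:15, 19:15-21:00 (add 5h to convert from UTC-5).
Uma in UTC: 10:15-14:45, 18:00-21:00 (add 4h to convert from UTC-4).
Vanya in UTC: 08:30-15:30 (add 5h to convert from UTC-5).
Keanu in UTC: 11:00-19:15, 19:45-20:00 (add 5h to convert from UTC-5).
Leo in UTC: 08:15-09:00, 10:00-12:00, 12:45-19:45 (add 4h to convert from UTC-4).
Ravi ∩ Sam: 09:45-16:15, 19:15-19:45.
Ravi ∩ Sam ∩ Uma: 10:15-14:45, 19:15-19:45.
Ravi ∩ Sam ∩ Uma ∩ Vanya: 10:15-14:45.
Ravi ∩ Sam ∩ Uma ∩ Vanya ∩ Keanu: 11:00-14:45.
Ravi ∩ Sam ∩ Uma ∩ Vanya ∩ Keanu ∩ Leo: 11:00-12:00, 12:45-14:45.
So the common availability across everyone is 11:00-12:00, 12:45-14:45.
The first common window of at least 90 minutes is 12:45-14:45, so the earliest start is 12:45.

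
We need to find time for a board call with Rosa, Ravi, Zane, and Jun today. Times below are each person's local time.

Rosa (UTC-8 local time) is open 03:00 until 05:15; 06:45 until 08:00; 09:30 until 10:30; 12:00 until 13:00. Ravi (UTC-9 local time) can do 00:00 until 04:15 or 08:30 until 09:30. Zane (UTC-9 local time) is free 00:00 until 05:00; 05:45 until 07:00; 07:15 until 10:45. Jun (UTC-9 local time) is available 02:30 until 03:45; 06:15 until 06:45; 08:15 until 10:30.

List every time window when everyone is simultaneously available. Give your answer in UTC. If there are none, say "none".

Rosa in UTC: 11:00-13:15, 14:45-16:00, 17:30-18:30, 20:00-21:00 (add 8h to convert from UTC-8).
Ravi in UTC: 09:00-13:15, 17:30-18:30 (add 9h to convert from UTC-9).
Zane in UTC: 09:00-14:00, 14:45-16:00, 16:15-19:45 (add 9h to convert from UTC-9).
Jun in UTC: 11:30-12:45, 15:15-15:45, 17:15-19:30 (add 9h to convert from UTC-9).
Rosa ∩ Ravi: 11:00-13:15, 17:30-18:30.
Rosa ∩ Ravi ∩ Zane: 11:00-13:15, 17:30-18:30.
Rosa ∩ Ravi ∩ Zane ∩ Jun: 11:30-12:45, 17:30-18:30.
So the common availability across everyone is 11:30-12:45, 17:30-18:30.

11:30-12:45, 17:30-18:30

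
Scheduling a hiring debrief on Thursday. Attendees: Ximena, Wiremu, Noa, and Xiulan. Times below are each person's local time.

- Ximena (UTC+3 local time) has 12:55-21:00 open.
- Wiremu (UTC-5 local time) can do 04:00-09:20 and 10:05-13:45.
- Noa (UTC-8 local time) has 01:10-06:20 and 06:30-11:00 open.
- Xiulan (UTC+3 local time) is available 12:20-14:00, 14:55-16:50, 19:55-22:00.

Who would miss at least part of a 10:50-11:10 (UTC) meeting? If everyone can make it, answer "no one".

Xiulan

Ximena in UTC: 09:55-18:00 (subtract 3h to convert from UTC+3).
Wiremu in UTC: 09:00-14:20, 15:05-18:45 (add 5h to convert from UTC-5).
Noa in UTC: 09:10-14:20, 14:30-19:00 (add 8h to convert from UTC-8).
Xiulan in UTC: 09:20-11:00, 11:55-13:50, 16:55-19:00 (subtract 3h to convert from UTC+3).
Ximena: free for 10:50-11:10. Wiremu: free for 10:50-11:10. Noa: free for 10:50-11:10. Xiulan: not fully free for 10:50-11:10.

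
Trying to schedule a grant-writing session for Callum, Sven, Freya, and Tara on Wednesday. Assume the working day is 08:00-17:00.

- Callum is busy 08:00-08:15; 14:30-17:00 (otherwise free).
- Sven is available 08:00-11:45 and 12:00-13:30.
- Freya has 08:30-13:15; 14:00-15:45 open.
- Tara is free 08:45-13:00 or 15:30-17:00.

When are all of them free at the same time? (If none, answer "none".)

Callum free: 08:15-14:30 (invert busy blocks within the working day).
Sven free: 08:00-11:45, 12:00-13:30.
Freya free: 08:30-13:15, 14:00-15:45.
Tara free: 08:45-13:00, 15:30-17:00.
Callum ∩ Sven: 08:15-11:45, 12:00-13:30.
Callum ∩ Sven ∩ Freya: 08:30-11:45, 12:00-13:15.
Callum ∩ Sven ∩ Freya ∩ Tara: 08:45-11:45, 12:00-13:00.

08:45-11:45, 12:00-13:00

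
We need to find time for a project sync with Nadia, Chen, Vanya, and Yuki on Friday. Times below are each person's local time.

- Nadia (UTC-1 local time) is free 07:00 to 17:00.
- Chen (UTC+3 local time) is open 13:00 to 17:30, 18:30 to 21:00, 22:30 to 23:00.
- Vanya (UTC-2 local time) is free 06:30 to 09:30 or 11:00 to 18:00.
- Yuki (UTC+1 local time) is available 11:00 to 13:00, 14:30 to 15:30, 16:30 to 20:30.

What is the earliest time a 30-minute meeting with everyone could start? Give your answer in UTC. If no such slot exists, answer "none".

Nadia in UTC: 08:00-18:00 (add 1h to convert from UTC-1).
Chen in UTC: 10:00-14:30, 15:30-18:00, 19:30-20:00 (subtract 3h to convert from UTC+3).
Vanya in UTC: 08:30-11:30, 13:00-20:00 (add 2h to convert from UTC-2).
Yuki in UTC: 10:00-12:00, 13:30-14:30, 15:30-19:30 (subtract 1h to convert from UTC+1).
Nadia ∩ Chen: 10:00-14:30, 15:30-18:00.
Nadia ∩ Chen ∩ Vanya: 10:00-11:30, 13:00-14:30, 15:30-18:00.
Nadia ∩ Chen ∩ Vanya ∩ Yuki: 10:00-11:30, 13:30-14:30, 15:30-18:00.
The first common window of at least 30 minutes is 10:00-11:30, so the earliest start is 10:00.

10:00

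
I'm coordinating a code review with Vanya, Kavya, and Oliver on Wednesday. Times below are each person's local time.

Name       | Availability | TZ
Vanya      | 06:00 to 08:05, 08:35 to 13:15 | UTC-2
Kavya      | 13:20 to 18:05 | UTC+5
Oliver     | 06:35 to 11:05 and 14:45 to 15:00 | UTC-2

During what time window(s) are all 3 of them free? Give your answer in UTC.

Vanya in UTC: 08:00-10:05, 10:35-15:15 (add 2h to convert from UTC-2).
Kavya in UTC: 08:20-13:05 (subtract 5h to convert from UTC+5).
Oliver in UTC: 08:35-13:05, 16:45-17:00 (add 2h to convert from UTC-2).
Vanya ∩ Kavya: 08:20-10:05, 10:35-13:05.
Vanya ∩ Kavya ∩ Oliver: 08:35-10:05, 10:35-13:05.

08:35-10:05, 10:35-13:05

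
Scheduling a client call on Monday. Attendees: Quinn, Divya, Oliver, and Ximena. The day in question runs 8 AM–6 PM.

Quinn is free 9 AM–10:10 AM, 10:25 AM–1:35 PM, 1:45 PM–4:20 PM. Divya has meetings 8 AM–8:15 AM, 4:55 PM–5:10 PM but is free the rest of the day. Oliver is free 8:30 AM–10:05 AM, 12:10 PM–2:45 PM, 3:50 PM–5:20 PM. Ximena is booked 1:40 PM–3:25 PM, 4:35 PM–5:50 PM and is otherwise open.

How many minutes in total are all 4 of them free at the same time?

180

Quinn free: 09:00-10:10, 10:25-13:35, 13:45-16:20.
Divya free: 08:15-16:55, 17:10-18:00 (invert busy blocks within the working day).
Oliver free: 08:30-10:05, 12:10-14:45, 15:50-17:20.
Ximena free: 08:00-13:40, 15:25-16:35, 17:50-18:00 (invert busy blocks within the working day).
Quinn ∩ Divya: 09:00-10:10, 10:25-13:35, 13:45-16:20.
Quinn ∩ Divya ∩ Oliver: 09:00-10:05, 12:10-13:35, 13:45-14:45, 15:50-16:20.
Quinn ∩ Divya ∩ Oliver ∩ Ximena: 09:00-10:05, 12:10-13:35, 15:50-16:20.
Summing the common windows: 65 + 85 + 30 = 180 minutes.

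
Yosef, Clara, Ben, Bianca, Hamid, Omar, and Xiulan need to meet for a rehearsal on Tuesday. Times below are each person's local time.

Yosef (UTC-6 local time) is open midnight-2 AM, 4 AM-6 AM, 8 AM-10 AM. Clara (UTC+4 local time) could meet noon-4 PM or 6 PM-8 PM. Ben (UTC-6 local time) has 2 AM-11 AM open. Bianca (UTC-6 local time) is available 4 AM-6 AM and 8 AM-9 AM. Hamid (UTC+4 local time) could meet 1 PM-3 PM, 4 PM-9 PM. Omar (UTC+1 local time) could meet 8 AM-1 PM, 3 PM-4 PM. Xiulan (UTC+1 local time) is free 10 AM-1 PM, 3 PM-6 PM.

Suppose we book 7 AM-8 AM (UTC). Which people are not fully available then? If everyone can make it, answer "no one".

Ben, Bianca, Clara, Hamid, Xiulan

Yosef in UTC: 06:00-08:00, 10:00-12:00, 14:00-16:00 (add 6h to convert from UTC-6).
Clara in UTC: 08:00-12:00, 14:00-16:00 (subtract 4h to convert from UTC+4).
Ben in UTC: 08:00-17:00 (add 6h to convert from UTC-6).
Bianca in UTC: 10:00-12:00, 14:00-15:00 (add 6h to convert from UTC-6).
Hamid in UTC: 09:00-11:00, 12:00-17:00 (subtract 4h to convert from UTC+4).
Omar in UTC: 07:00-12:00, 14:00-15:00 (subtract 1h to convert from UTC+1).
Xiulan in UTC: 09:00-12:00, 14:00-17:00 (subtract 1h to convert from UTC+1).
Yosef: free for 07:00-08:00. Clara: not fully free for 07:00-08:00. Ben: not fully free for 07:00-08:00. Bianca: not fully free for 07:00-08:00. Hamid: not fully free for 07:00-08:00. Omar: free for 07:00-08:00. Xiulan: not fully free for 07:00-08:00.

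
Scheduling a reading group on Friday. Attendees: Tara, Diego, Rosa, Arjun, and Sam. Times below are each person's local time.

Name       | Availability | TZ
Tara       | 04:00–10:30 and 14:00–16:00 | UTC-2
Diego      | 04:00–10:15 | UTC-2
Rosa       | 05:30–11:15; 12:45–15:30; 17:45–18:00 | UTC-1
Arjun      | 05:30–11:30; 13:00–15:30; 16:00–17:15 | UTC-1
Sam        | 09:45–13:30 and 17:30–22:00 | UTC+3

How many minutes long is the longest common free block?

225

Tara in UTC: 06:00-12:30, 16:00-18:00 (add 2h to convert from UTC-2).
Diego in UTC: 06:00-12:15 (add 2h to convert from UTC-2).
Rosa in UTC: 06:30-12:15, 13:45-16:30, 18:45-19:00 (add 1h to convert from UTC-1).
Arjun in UTC: 06:30-12:30, 14:00-16:30, 17:00-18:15 (add 1h to convert from UTC-1).
Sam in UTC: 06:45-10:30, 14:30-19:00 (subtract 3h to convert from UTC+3).
Tara ∩ Diego: 06:00-12:15.
Tara ∩ Diego ∩ Rosa: 06:30-12:15.
Tara ∩ Diego ∩ Rosa ∩ Arjun: 06:30-12:15.
Tara ∩ Diego ∩ Rosa ∩ Arjun ∩ Sam: 06:45-10:30.
The longest is 06:45-10:30 at 225 minutes.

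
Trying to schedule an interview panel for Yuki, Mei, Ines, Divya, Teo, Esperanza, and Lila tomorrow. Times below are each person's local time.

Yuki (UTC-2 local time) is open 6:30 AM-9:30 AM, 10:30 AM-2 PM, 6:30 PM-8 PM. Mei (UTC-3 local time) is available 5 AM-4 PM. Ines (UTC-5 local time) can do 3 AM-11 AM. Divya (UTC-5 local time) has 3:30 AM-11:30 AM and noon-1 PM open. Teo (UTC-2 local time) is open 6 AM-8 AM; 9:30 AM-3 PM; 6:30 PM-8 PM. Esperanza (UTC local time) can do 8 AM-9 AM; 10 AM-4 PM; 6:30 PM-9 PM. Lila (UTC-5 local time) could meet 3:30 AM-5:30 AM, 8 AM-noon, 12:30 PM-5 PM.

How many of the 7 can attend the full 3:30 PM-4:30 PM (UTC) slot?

4

Yuki in UTC: 08:30-11:30, 12:30-16:00, 20:30-22:00 (add 2h to convert from UTC-2).
Mei in UTC: 08:00-19:00 (add 3h to convert from UTC-3).
Ines in UTC: 08:00-16:00 (add 5h to convert from UTC-5).
Divya in UTC: 08:30-16:30, 17:00-18:00 (add 5h to convert from UTC-5).
Teo in UTC: 08:00-10:00, 11:30-17:00, 20:30-22:00 (add 2h to convert from UTC-2).
Esperanza in UTC: 08:00-09:00, 10:00-16:00, 18:30-21:00.
Lila in UTC: 08:30-10:30, 13:00-17:00, 17:30-22:00 (add 5h to convert from UTC-5).
Mei, Divya, Teo, and Lila can make the full 15:30-16:30 slot — that's 4.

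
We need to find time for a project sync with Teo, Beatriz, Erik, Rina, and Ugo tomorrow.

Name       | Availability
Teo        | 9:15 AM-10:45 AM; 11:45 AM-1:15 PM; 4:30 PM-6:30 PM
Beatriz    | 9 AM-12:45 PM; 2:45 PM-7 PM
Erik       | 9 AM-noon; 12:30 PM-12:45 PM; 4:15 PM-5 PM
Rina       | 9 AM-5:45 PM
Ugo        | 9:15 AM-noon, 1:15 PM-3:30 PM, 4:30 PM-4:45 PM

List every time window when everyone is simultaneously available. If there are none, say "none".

Teo ∩ Beatriz: 09:15-10:45, 11:45-12:45, 16:30-18:30.
Teo ∩ Beatriz ∩ Erik: 09:15-10:45, 11:45-12:00, 12:30-12:45, 16:30-17:00.
Teo ∩ Beatriz ∩ Erik ∩ Rina: 09:15-10:45, 11:45-12:00, 12:30-12:45, 16:30-17:00.
Teo ∩ Beatriz ∩ Erik ∩ Rina ∩ Ugo: 09:15-10:45, 11:45-12:00, 16:30-16:45.
Those are the intersection windows.

09:15-10:45, 11:45-12:00, 16:30-16:45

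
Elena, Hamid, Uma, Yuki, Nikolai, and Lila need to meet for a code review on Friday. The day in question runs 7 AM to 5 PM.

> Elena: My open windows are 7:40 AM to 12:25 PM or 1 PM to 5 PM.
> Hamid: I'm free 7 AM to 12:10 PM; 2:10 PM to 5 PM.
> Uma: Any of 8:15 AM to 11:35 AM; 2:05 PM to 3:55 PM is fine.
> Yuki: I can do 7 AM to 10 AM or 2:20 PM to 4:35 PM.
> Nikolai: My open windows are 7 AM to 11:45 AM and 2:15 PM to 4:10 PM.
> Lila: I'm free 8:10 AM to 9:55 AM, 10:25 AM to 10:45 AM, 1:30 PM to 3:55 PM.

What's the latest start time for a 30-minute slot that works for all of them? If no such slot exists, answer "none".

Elena ∩ Hamid: 07:40-12:10, 14:10-17:00.
Elena ∩ Hamid ∩ Uma: 08:15-11:35, 14:10-15:55.
Elena ∩ Hamid ∩ Uma ∩ Yuki: 08:15-10:00, 14:20-15:55.
Elena ∩ Hamid ∩ Uma ∩ Yuki ∩ Nikolai: 08:15-10:00, 14:20-15:55.
Elena ∩ Hamid ∩ Uma ∩ Yuki ∩ Nikolai ∩ Lila: 08:15-09:55, 14:20-15:55.
The last common window of at least 30 minutes is 14:20-15:55; a 30-minute meeting can start as late as 15:25 and still end by 15:55.

15:25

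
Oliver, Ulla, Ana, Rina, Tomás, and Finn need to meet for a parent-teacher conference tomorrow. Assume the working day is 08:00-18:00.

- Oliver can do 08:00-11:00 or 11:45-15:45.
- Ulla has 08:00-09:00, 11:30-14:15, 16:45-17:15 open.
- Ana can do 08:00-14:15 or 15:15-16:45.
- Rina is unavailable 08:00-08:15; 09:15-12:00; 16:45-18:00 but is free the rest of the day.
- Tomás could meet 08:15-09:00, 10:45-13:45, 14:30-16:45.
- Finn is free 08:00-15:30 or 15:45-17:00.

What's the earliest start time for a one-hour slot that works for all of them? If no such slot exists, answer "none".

12:00

Oliver free: 08:00-11:00, 11:45-15:45.
Ulla free: 08:00-09:00, 11:30-14:15, 16:45-17:15.
Ana free: 08:00-14:15, 15:15-16:45.
Rina free: 08:15-09:15, 12:00-16:45 (invert busy blocks within the working day).
Tomás free: 08:15-09:00, 10:45-13:45, 14:30-16:45.
Finn free: 08:00-15:30, 15:45-17:00.
Oliver ∩ Ulla: 08:00-09:00, 11:45-14:15.
Oliver ∩ Ulla ∩ Ana: 08:00-09:00, 11:45-14:15.
Oliver ∩ Ulla ∩ Ana ∩ Rina: 08:15-09:00, 12:00-14:15.
Oliver ∩ Ulla ∩ Ana ∩ Rina ∩ Tomás: 08:15-09:00, 12:00-13:45.
Oliver ∩ Ulla ∩ Ana ∩ Rina ∩ Tomás ∩ Finn: 08:15-09:00, 12:00-13:45.
The first common window of at least 60 minutes is 12:00-13:45, so the earliest start is 12:00.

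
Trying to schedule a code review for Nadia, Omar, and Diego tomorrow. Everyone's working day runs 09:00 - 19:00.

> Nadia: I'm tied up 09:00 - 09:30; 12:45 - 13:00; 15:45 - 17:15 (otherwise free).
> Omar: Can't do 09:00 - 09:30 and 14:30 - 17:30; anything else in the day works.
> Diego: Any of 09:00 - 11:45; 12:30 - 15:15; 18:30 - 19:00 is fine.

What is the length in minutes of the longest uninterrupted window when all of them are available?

Nadia free: 09:30-12:45, 13:00-15:45, 17:15-19:00 (invert busy blocks within the working day).
Omar free: 09:30-14:30, 17:30-19:00 (invert busy blocks within the working day).
Diego free: 09:00-11:45, 12:30-15:15, 18:30-19:00.
Nadia ∩ Omar: 09:30-12:45, 13:00-14:30, 17:30-19:00.
Nadia ∩ Omar ∩ Diego: 09:30-11:45, 12:30-12:45, 13:00-14:30, 18:30-19:00.
The longest is 09:30-11:45 at 135 minutes.

135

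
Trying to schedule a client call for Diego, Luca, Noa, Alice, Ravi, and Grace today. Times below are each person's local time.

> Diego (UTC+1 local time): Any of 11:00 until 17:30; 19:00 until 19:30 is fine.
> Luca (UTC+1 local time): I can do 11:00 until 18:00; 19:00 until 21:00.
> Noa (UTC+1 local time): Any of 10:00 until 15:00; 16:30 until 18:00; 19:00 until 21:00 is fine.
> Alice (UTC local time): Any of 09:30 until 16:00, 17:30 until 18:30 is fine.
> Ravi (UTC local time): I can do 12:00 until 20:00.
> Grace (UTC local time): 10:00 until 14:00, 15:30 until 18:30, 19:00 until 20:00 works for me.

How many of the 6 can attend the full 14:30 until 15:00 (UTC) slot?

4

Diego in UTC: 10:00-16:30, 18:00-18:30 (subtract 1h to convert from UTC+1).
Luca in UTC: 10:00-17:00, 18:00-20:00 (subtract 1h to convert from UTC+1).
Noa in UTC: 09:00-14:00, 15:30-17:00, 18:00-20:00 (subtract 1h to convert from UTC+1).
Alice in UTC: 09:30-16:00, 17:30-18:30.
Ravi in UTC: 12:00-20:00.
Grace in UTC: 10:00-14:00, 15:30-18:30, 19:00-20:00.
Diego, Luca, Alice, and Ravi can make the full 14:30-15:00 slot — that's 4.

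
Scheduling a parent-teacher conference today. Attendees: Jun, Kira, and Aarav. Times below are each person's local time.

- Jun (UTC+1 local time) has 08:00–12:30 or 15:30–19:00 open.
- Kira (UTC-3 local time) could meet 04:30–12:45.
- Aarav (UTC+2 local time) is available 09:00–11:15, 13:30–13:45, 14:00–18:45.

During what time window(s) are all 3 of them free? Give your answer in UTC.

07:30-09:15, 14:30-15:45

Jun in UTC: 07:00-11:30, 14:30-18:00 (subtract 1h to convert from UTC+1).
Kira in UTC: 07:30-15:45 (add 3h to convert from UTC-3).
Aarav in UTC: 07:00-09:15, 11:30-11:45, 12:00-16:45 (subtract 2h to convert from UTC+2).
Jun ∩ Kira: 07:30-11:30, 14:30-15:45.
Jun ∩ Kira ∩ Aarav: 07:30-09:15, 14:30-15:45.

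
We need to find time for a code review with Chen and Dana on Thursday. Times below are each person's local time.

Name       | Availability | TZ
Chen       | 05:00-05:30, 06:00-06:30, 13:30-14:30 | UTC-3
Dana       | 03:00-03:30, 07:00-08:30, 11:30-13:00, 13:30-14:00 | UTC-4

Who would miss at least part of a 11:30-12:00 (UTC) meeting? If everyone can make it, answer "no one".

Chen in UTC: 08:00-08:30, 09:00-09:30, 16:30-17:30 (add 3h to convert from UTC-3).
Dana in UTC: 07:00-07:30, 11:00-12:30, 15:30-17:00, 17:30-18:00 (add 4h to convert from UTC-4).
Chen: not fully free for 11:30-12:00. Dana: free for 11:30-12:00.

Chen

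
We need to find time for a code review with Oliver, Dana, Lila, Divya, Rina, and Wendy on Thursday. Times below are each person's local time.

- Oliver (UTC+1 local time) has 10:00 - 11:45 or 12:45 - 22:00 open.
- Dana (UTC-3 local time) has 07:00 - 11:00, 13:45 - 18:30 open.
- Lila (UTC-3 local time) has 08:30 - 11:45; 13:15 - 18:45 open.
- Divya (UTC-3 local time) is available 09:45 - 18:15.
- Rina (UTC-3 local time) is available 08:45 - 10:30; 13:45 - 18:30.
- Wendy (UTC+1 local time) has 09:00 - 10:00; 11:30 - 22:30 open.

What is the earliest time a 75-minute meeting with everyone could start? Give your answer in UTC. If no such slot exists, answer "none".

Oliver in UTC: 09:00-10:45, 11:45-21:00 (subtract 1h to convert from UTC+1).
Dana in UTC: 10:00-14:00, 16:45-21:30 (add 3h to convert from UTC-3).
Lila in UTC: 11:30-14:45, 16:15-21:45 (add 3h to convert from UTC-3).
Divya in UTC: 12:45-21:15 (add 3h to convert from UTC-3).
Rina in UTC: 11:45-13:30, 16:45-21:30 (add 3h to convert from UTC-3).
Wendy in UTC: 08:00-09:00, 10:30-21:30 (subtract 1h to convert from UTC+1).
Oliver ∩ Dana: 10:00-10:45, 11:45-14:00, 16:45-21:00.
Oliver ∩ Dana ∩ Lila: 11:45-14:00, 16:45-21:00.
Oliver ∩ Dana ∩ Lila ∩ Divya: 12:45-14:00, 16:45-21:00.
Oliver ∩ Dana ∩ Lila ∩ Divya ∩ Rina: 12:45-13:30, 16:45-21:00.
Oliver ∩ Dana ∩ Lila ∩ Divya ∩ Rina ∩ Wendy: 12:45-13:30, 16:45-21:00.
The first common window of at least 75 minutes is 16:45-21:00, so the earliest start is 16:45.

16:45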